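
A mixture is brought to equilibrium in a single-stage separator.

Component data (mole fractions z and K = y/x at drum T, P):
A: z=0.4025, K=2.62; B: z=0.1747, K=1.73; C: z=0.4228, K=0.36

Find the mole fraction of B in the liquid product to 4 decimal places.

Material balance + equilibrium reduce to Σ zᵢ(Kᵢ−1)/(1+β(Kᵢ−1)) = 0.
Feasibility: ΣzᵢKᵢ = 1.5090, Σzᵢ/Kᵢ = 1.4291 — both > 1, two phases present.
Iterate (Newton) starting at β = 0.61:
  β = 0.6100: g = -0.02769, g' = -0.7778 → β = 0.5744
  β = 0.5744: g = -0.00028, g' = -0.7627 → β = 0.5740
Converged at β = 0.5740.
Compositions from xᵢ = zᵢ/(1+β(Kᵢ−1)), yᵢ = Kᵢxᵢ:
  A: x = 0.2086, y = 0.5464
  B: x = 0.1231, y = 0.2130
  C: x = 0.6683, y = 0.2406

x_B = 0.1231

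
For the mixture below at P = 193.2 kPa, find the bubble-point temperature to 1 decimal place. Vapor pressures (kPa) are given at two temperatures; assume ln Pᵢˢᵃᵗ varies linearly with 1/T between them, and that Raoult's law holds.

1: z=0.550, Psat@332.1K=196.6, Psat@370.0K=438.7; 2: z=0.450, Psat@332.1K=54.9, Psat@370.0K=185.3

Bubble-point temperature: ΣzᵢPᵢˢᵃᵗ(T) = P. Interpolate ln Pᵢˢᵃᵗ = aᵢ + bᵢ/T.
  T = 332.1 K: ΣzᵢPᵢˢᵃᵗ = 132.83 kPa
  T = 370.0 K: ΣzᵢPᵢˢᵃᵗ = 324.67 kPa
  T = 351.1 K: ΣzᵢPᵢˢᵃᵗ = 212.21 kPa
  T = 341.6 K: ΣzᵢPᵢˢᵃᵗ = 168.83 kPa
  T = 346.4 K: ΣzᵢPᵢˢᵃᵗ = 189.76 kPa
  T = 348.8 K: ΣzᵢPᵢˢᵃᵗ = 200.98 kPa
Interpolating between 346.4 K and 348.8 K gives T ≈ 347.1 K.

T = 347.1 K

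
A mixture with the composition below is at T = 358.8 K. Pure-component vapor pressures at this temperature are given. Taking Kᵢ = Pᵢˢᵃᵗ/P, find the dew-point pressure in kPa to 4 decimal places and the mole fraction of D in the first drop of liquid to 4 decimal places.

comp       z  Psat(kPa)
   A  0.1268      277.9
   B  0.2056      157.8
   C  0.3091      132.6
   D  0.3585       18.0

At the dew point ψ → 1, so Σzᵢ/Kᵢ = 1 with Kᵢ = Pᵢˢᵃᵗ/P ⇒ 1/P = Σzᵢ/Pᵢˢᵃᵗ.
1/P = 0.1268/277.9 + 0.2056/157.8 + 0.3091/132.6 + 0.3585/18.0 = 0.0240069 ⇒ P = 41.6546 kPa
xᵢ = zᵢP/Pᵢˢᵃᵗ ⇒ x_D = 0.3585·41.6546/18.0 = 0.8296

Pdew = 41.6546 kPa, x_D = 0.8296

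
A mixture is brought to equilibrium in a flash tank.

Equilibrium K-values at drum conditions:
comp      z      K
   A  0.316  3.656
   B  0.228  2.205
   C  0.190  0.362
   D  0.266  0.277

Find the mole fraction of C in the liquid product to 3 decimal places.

x_C = 0.293

Newton–Raphson from ψ = 0.5:
  ψ = 0.500: g = 0.0528, g' = -1.048 → ψ = 0.550
Converged at ψ = 0.550.
Compositions from xᵢ = zᵢ/(1+ψ(Kᵢ−1)), yᵢ = Kᵢxᵢ:
  A: x = 0.128, y = 0.469
  B: x = 0.137, y = 0.302
  C: x = 0.293, y = 0.106
  D: x = 0.442, y = 0.122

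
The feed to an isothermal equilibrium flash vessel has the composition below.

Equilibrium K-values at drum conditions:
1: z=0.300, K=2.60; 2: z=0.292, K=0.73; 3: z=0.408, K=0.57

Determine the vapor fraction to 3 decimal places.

ψ = 0.382

Newton iteration, ψ⁰ = 0.68:
  ψ = 0.680: g = -0.1146, g' = -0.359 → ψ = 0.361
  ψ = 0.361: g = 0.0094, g' = -0.441 → ψ = 0.382
Converged at ψ = 0.382.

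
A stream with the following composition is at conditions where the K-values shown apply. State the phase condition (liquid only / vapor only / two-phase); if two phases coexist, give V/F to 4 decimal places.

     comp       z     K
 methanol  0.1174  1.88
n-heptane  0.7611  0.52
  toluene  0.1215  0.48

liquid only

ΣzᵢKᵢ = 0.6748; Σzᵢ/Kᵢ = 1.7792.
Since ΣzᵢKᵢ < 1 the mixture is below its bubble point — single liquid phase.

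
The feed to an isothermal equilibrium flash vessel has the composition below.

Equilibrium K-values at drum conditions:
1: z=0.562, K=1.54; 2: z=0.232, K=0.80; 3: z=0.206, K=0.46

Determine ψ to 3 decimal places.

Material balance + equilibrium reduce to Σ zᵢ(Kᵢ−1)/(1+ψ(Kᵢ−1)) = 0.
Feasibility: ΣzᵢKᵢ = 1.146, Σzᵢ/Kᵢ = 1.103 — both > 1, two phases present.
Newton iteration, ψ⁰ = 0.5:
  ψ = 0.500: g = 0.0350, g' = -0.226 → ψ = 0.655
  ψ = 0.655: g = -0.0014, g' = -0.246 → ψ = 0.650
Converged at ψ = 0.650.

ψ = 0.650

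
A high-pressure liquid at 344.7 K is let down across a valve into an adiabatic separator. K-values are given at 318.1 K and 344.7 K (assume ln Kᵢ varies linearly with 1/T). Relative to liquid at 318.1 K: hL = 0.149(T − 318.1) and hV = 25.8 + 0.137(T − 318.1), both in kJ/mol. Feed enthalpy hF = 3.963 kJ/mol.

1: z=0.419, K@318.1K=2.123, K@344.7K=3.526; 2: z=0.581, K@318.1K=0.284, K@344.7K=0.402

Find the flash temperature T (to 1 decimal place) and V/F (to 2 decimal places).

Adiabatic flash: solve Rachford–Rice at each trial T, then check hF = ψ·hV(T) + (1−ψ)·hL(T).
  T = 318.1 K: K = (2.123, 0.284), RR gives ψ = 0.068, H_out = 1.750 kJ/mol
  T = 344.7 K: K = (3.526, 0.402), RR gives ψ = 0.471, H_out = 15.956 kJ/mol
  T = 331.4 K: K = (2.764, 0.340), RR gives ψ = 0.306, H_out = 9.821 kJ/mol
  T = 324.8 K: K = (2.431, 0.312), RR gives ψ = 0.203, H_out = 6.214 kJ/mol
  T = 321.5 K: K = (2.276, 0.298), RR gives ψ = 0.141, H_out = 4.148 kJ/mol
  T = 319.8 K: K = (2.199, 0.291), RR gives ψ = 0.106, H_out = 2.989 kJ/mol
Linear interpolation between T = 319.8 (H_out = 2.989) and T = 321.5 (H_out = 4.148) on hF = 3.963 gives T ≈ 321.2 K, at which ψ = 0.14.

T = 321.2 K, V/F = 0.14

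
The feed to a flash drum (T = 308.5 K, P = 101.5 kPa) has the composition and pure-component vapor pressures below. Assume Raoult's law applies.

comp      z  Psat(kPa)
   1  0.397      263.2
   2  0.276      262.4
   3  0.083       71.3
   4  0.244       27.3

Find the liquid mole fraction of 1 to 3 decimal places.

x_1 = 0.174

Raoult's law: Kᵢ = Pᵢˢᵃᵗ/P = Pᵢˢᵃᵗ/101.5.
  K_1 = 263.2/101.5 = 2.59310, K_2 = 262.4/101.5 = 2.58522, K_3 = 71.3/101.5 = 0.70246, K_4 = 27.3/101.5 = 0.26897
Rachford–Rice: g(V/F) = Σ zᵢ(Kᵢ−1)/(1+V/F(Kᵢ−1)) = 0.
Check two-phase: ΣzᵢKᵢ = 1.867 > 1 and Σzᵢ/Kᵢ = 1.285 > 1, so g(0) = 0.867 > 0 and g(1) = -0.285 < 0.
Newton–Raphson from V/F = 0.5:
  V/F = 0.500: g = 0.2860, g' = -0.862 → V/F = 0.832
  V/F = 0.832: g = -0.0271, g' = -1.177 → V/F = 0.809
  V/F = 0.809: g = -0.0007, g' = -1.118 → V/F = 0.808
Converged at V/F = 0.808.
Compositions from xᵢ = zᵢ/(1+V/F(Kᵢ−1)), yᵢ = Kᵢxᵢ:
  1: x = 0.174, y = 0.450
  2: x = 0.121, y = 0.313
  3: x = 0.109, y = 0.077
  4: x = 0.596, y = 0.160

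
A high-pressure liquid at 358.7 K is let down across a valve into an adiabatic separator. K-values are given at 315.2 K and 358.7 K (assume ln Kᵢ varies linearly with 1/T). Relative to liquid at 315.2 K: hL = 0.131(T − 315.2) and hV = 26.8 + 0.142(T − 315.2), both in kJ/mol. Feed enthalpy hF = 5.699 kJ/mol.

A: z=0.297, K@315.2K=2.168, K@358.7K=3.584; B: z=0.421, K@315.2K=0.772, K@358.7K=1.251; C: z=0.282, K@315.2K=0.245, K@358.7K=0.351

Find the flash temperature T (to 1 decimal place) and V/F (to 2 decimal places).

T = 320.8 K, V/F = 0.18

Adiabatic flash: solve Rachford–Rice at each trial T, then check hF = ψ·hV(T) + (1−ψ)·hL(T).
  T = 315.2 K: K = (2.168, 0.772, 0.245), RR gives ψ = 0.067, H_out = 1.795 kJ/mol
  T = 358.7 K: K = (3.584, 1.251, 0.351), RR gives ψ = 0.741, H_out = 25.905 kJ/mol
  T = 336.9 K: K = (2.831, 0.998, 0.297), RR gives ψ = 0.462, H_out = 15.323 kJ/mol
  T = 326.0 K: K = (2.487, 0.881, 0.270), RR gives ψ = 0.282, H_out = 9.013 kJ/mol
  T = 320.6 K: K = (2.325, 0.826, 0.258), RR gives ψ = 0.180, H_out = 5.552 kJ/mol
  T = 323.3 K: K = (2.405, 0.853, 0.264), RR gives ψ = 0.233, H_out = 7.315 kJ/mol
  T = 322.0 K: K = (2.366, 0.840, 0.261), RR gives ψ = 0.208, H_out = 6.474 kJ/mol
Linear interpolation between T = 320.6 (H_out = 5.552) and T = 322.0 (H_out = 6.474) on hF = 5.699 gives T ≈ 320.8 K, at which ψ = 0.18.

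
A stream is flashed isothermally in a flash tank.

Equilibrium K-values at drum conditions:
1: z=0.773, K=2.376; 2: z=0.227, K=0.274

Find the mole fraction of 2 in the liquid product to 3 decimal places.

Binary case is linear: z₁(K₁−1)(1+β(K₂−1)) + z₂(K₂−1)(1+β(K₁−1)) = 0
⇒ β = [z₁(K₁−1)+z₂(K₂−1)] / [−(K₁−1)(K₂−1)] = 0.8988/0.9990 = 0.900
Compositions from xᵢ = zᵢ/(1+β(Kᵢ−1)), yᵢ = Kᵢxᵢ:
  1: x = 0.345, y = 0.821
  2: x = 0.655, y = 0.179

x_2 = 0.655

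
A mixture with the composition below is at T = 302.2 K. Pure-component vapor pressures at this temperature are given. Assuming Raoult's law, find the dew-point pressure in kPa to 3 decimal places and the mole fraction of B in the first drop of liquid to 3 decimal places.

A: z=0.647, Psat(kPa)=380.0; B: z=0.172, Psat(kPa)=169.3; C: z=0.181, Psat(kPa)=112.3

At the dew point ψ → 1, so Σzᵢ/Kᵢ = 1 with Kᵢ = Pᵢˢᵃᵗ/P ⇒ 1/P = Σzᵢ/Pᵢˢᵃᵗ.
1/P = 0.647/380.0 + 0.172/169.3 + 0.181/112.3 = 0.004330 ⇒ P = 230.929 kPa
xᵢ = zᵢP/Pᵢˢᵃᵗ ⇒ x_B = 0.172·230.929/169.3 = 0.235

Pdew = 230.929 kPa, x_B = 0.235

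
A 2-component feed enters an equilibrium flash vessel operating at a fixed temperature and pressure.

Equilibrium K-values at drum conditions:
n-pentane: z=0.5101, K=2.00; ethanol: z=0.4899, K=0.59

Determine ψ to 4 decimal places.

ψ = 0.7542

Binary case is linear: z₁(K₁−1)(1+ψ(K₂−1)) + z₂(K₂−1)(1+ψ(K₁−1)) = 0
⇒ ψ = [z₁(K₁−1)+z₂(K₂−1)] / [−(K₁−1)(K₂−1)] = 0.30924/0.41000 = 0.7542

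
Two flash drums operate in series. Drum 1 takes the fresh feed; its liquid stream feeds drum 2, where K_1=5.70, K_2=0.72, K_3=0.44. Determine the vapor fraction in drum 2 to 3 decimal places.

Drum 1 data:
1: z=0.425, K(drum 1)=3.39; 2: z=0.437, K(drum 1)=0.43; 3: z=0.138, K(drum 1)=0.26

Drum 1:
Material balance + equilibrium reduce to Σ zᵢ(Kᵢ−1)/(1+ψ₁(Kᵢ−1)) = 0.
Check two-phase: ΣzᵢKᵢ = 1.665 > 1 and Σzᵢ/Kᵢ = 1.672 > 1, so g(0) = 0.665 > 0 and g(1) = -0.672 < 0.
Newton iteration, ψ₁⁰ = 0.5:
  ψ₁ = 0.500: g = -0.0477, g' = -0.972 → ψ₁ = 0.451
Converged at ψ₁ = 0.451.
Drum-1 compositions:
  1: x = 0.204, y = 0.693
  2: x = 0.588, y = 0.253
  3: x = 0.207, y = 0.054
Drum-2 feed = drum-1 liquid: z₂ = (0.2045, 0.5883, 0.2072).
Drum 2:
Material balance + equilibrium reduce to Σ zᵢ(Kᵢ−1)/(1+ψ₂(Kᵢ−1)) = 0.
Feasibility: ΣzᵢKᵢ = 1.680, Σzᵢ/Kᵢ = 1.324 — both > 1, two phases present.
Iterate (Newton) starting at ψ₂ = 0.43:
  ψ₂ = 0.430: g = -0.0220, g' = -0.667 → ψ₂ = 0.397
  ψ₂ = 0.397: g = 0.0008, g' = -0.716 → ψ₂ = 0.398
Converged at ψ₂ = 0.398.
  1: x = 0.071, y = 0.406
  2: x = 0.662, y = 0.477
  3: x = 0.267, y = 0.117

V/F (drum 2) = 0.398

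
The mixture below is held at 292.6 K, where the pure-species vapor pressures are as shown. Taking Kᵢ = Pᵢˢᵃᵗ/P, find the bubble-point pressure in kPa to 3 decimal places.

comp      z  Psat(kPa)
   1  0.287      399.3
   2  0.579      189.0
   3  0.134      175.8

At the bubble point ψ → 0, so ΣzᵢKᵢ = 1 with Kᵢ = Pᵢˢᵃᵗ/P ⇒ P = ΣzᵢPᵢˢᵃᵗ.
P = 0.287·399.3 + 0.579·189.0 + 0.134·175.8 = 247.587 kPa

Pbub = 247.587 kPa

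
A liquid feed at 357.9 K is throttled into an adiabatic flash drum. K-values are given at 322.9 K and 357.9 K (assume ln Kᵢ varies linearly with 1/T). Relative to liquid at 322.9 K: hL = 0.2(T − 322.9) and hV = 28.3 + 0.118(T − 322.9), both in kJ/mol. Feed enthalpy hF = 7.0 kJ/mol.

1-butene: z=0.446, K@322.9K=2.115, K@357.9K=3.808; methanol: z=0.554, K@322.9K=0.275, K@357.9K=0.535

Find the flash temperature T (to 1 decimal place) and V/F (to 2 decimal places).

T = 327.7 K, V/F = 0.22

Adiabatic flash: solve Rachford–Rice at each trial T, then check hF = ψ·hV(T) + (1−ψ)·hL(T).
  T = 322.9 K: K = (2.115, 0.275), RR gives ψ = 0.118, H_out = 3.348 kJ/mol
  T = 357.9 K: K = (3.808, 0.535), RR gives ψ = 0.762, H_out = 26.374 kJ/mol
  T = 340.4 K: K = (2.881, 0.390), RR gives ψ = 0.437, H_out = 15.237 kJ/mol
  T = 331.6 K: K = (2.476, 0.329), RR gives ψ = 0.289, H_out = 9.718 kJ/mol
  T = 327.2 K: K = (2.289, 0.301), RR gives ψ = 0.208, H_out = 6.673 kJ/mol
  T = 329.4 K: K = (2.381, 0.315), RR gives ψ = 0.250, H_out = 8.231 kJ/mol
Linear interpolation between T = 327.2 (H_out = 6.673) and T = 329.4 (H_out = 8.231) on hF = 7.0 gives T ≈ 327.7 K, at which ψ = 0.22.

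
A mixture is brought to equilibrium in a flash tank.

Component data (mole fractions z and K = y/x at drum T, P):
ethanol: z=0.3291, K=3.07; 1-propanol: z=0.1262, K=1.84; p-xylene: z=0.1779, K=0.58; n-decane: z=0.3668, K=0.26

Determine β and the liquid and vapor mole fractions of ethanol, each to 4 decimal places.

β = 0.3748, x_ethanol = 0.1853, y_ethanol = 0.5690

Rachford–Rice: g(β) = Σ zᵢ(Kᵢ−1)/(1+β(Kᵢ−1)) = 0.
Feasibility: ΣzᵢKᵢ = 1.4411, Σzᵢ/Kᵢ = 1.8933 — both > 1, two phases present.
Iterate (Newton) starting at β = 0.69:
  β = 0.6900: g = -0.31218, g' = -1.1757 → β = 0.4245
  β = 0.4245: g = -0.04590, g' = -0.9214 → β = 0.3747
  β = 0.3747: g = 0.00009, g' = -0.9275 → β = 0.3748
Converged at β = 0.3748.
Compositions from xᵢ = zᵢ/(1+β(Kᵢ−1)), yᵢ = Kᵢxᵢ:
  ethanol: x = 0.1853, y = 0.5690
  1-propanol: x = 0.0960, y = 0.1766
  p-xylene: x = 0.2111, y = 0.1225
  n-decane: x = 0.5076, y = 0.1320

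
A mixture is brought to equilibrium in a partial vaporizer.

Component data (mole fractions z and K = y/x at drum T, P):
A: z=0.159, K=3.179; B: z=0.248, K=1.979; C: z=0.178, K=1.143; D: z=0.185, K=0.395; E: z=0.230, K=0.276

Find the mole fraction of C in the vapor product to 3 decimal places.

Iterate (Newton) starting at β = 0.5:
  β = 0.500: g = -0.0689, g' = -0.719 → β = 0.404
  β = 0.404: g = -0.0013, g' = -0.698 → β = 0.402
Converged at β = 0.402.
Compositions from xᵢ = zᵢ/(1+β(Kᵢ−1)), yᵢ = Kᵢxᵢ:
  A: x = 0.085, y = 0.269
  B: x = 0.178, y = 0.352
  C: x = 0.168, y = 0.192
  D: x = 0.245, y = 0.097
  E: x = 0.325, y = 0.090

y_C = 0.192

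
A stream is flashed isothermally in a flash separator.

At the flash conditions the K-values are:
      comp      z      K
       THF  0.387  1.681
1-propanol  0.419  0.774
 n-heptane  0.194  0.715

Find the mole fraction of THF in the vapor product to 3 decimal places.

y_THF = 0.445

Material balance + equilibrium reduce to Σ zᵢ(Kᵢ−1)/(1+ψ(Kᵢ−1)) = 0.
Check two-phase: ΣzᵢKᵢ = 1.114 > 1 and Σzᵢ/Kᵢ = 1.043 > 1, so g(0) = 0.114 > 0 and g(1) = -0.043 < 0.
Iterate (Newton) starting at ψ = 0.47:
  ψ = 0.470: g = 0.0299, g' = -0.151 → ψ = 0.668
  ψ = 0.668: g = 0.0013, g' = -0.139 → ψ = 0.678
Converged at ψ = 0.678.
Compositions from xᵢ = zᵢ/(1+ψ(Kᵢ−1)), yᵢ = Kᵢxᵢ:
  THF: x = 0.265, y = 0.445
  1-propanol: x = 0.495, y = 0.383
  n-heptane: x = 0.240, y = 0.172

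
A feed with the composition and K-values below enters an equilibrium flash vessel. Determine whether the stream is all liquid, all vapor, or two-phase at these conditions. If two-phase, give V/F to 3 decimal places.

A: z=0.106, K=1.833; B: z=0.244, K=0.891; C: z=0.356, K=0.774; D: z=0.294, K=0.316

all liquid

ΣzᵢKᵢ = 0.780; Σzᵢ/Kᵢ = 1.722.
Since ΣzᵢKᵢ < 1 the mixture is below its bubble point — single liquid phase.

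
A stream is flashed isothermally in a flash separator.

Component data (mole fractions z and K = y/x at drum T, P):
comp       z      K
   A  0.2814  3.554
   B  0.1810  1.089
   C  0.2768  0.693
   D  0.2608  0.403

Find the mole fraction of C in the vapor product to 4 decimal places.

Let ψ = V/F and solve Σ zᵢ(Kᵢ−1)/(1+ψ(Kᵢ−1)) = 0.
Feasibility: ΣzᵢKᵢ = 1.4941, Σzᵢ/Kᵢ = 1.2920 — both > 1, two phases present.
Newton–Raphson from ψ = 0.39:
  ψ = 0.3900: g = 0.07614, g' = -0.6536 → ψ = 0.5065
  ψ = 0.5065: g = 0.00496, g' = -0.5778 → ψ = 0.5151
Converged at ψ = 0.5151.
Compositions from xᵢ = zᵢ/(1+ψ(Kᵢ−1)), yᵢ = Kᵢxᵢ:
  A: x = 0.1215, y = 0.4319
  B: x = 0.1731, y = 0.1885
  C: x = 0.3288, y = 0.2279
  D: x = 0.3766, y = 0.1518

y_C = 0.2279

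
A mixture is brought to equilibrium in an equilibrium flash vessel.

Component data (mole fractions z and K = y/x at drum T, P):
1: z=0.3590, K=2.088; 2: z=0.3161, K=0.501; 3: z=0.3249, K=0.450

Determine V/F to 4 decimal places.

Rachford–Rice: g(V/F) = Σ zᵢ(Kᵢ−1)/(1+V/F(Kᵢ−1)) = 0.
Feasibility: ΣzᵢKᵢ = 1.0542, Σzᵢ/Kᵢ = 1.5249 — both > 1, two phases present.
Iterate (Newton) starting at V/F = 0.5:
  V/F = 0.5000: g = -0.20367, g' = -0.5050 → V/F = 0.0967
  V/F = 0.0967: g = -0.00104, g' = -0.5444 → V/F = 0.0948
Converged at V/F = 0.0948.

V/F = 0.0948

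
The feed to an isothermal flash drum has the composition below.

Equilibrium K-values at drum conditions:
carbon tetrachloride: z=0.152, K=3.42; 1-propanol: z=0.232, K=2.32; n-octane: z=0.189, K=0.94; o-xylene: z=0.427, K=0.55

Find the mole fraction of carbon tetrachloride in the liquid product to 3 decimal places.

Iterate (Newton) starting at ψ = 0.35:
  ψ = 0.350: g = 0.1690, g' = -0.573 → ψ = 0.645
  ψ = 0.645: g = 0.0265, g' = -0.426 → ψ = 0.707
  ψ = 0.707: g = 0.0003, g' = -0.416 → ψ = 0.708
Converged at ψ = 0.708.
Compositions from xᵢ = zᵢ/(1+ψ(Kᵢ−1)), yᵢ = Kᵢxᵢ:
  carbon tetrachloride: x = 0.056, y = 0.192
  1-propanol: x = 0.120, y = 0.278
  n-octane: x = 0.197, y = 0.186
  o-xylene: x = 0.627, y = 0.345

x_carbon tetrachloride = 0.056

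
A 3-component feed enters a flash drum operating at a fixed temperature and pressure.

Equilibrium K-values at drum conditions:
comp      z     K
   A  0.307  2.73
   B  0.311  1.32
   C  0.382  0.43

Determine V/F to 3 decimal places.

Newton–Raphson from V/F = 0.61:
  V/F = 0.610: g = 0.0079, g' = -0.531 → V/F = 0.625
Converged at V/F = 0.625.

V/F = 0.625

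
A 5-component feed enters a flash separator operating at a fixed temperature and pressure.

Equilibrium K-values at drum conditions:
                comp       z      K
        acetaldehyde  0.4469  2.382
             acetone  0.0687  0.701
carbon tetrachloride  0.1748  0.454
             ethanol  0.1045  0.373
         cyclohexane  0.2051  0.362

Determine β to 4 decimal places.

Let β = V/F and solve Σ zᵢ(Kᵢ−1)/(1+β(Kᵢ−1)) = 0.
Check two-phase: ΣzᵢKᵢ = 1.3053 > 1 and Σzᵢ/Kᵢ = 1.5174 > 1, so g(0) = 0.3053 > 0 and g(1) = -0.5174 < 0.
Iterate (Newton) starting at β = 0.5:
  β = 0.5000: g = -0.07779, g' = -0.6728 → β = 0.3844
  β = 0.3844: g = -0.00034, g' = -0.6732 → β = 0.3839
Converged at β = 0.3839.

β = 0.3839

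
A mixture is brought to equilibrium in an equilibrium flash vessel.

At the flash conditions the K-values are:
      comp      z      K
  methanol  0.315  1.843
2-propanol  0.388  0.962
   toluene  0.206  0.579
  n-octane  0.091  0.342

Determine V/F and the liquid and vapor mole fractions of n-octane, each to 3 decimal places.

Rachford–Rice: g(V/F) = Σ zᵢ(Kᵢ−1)/(1+V/F(Kᵢ−1)) = 0.
g(0) = ΣzᵢKᵢ − 1 = 0.104 and g(1) = 1 − Σzᵢ/Kᵢ = -0.196, so a root lies in (0, 1).
Iterate (Newton) starting at V/F = 0.5:
  V/F = 0.500: g = -0.0273, g' = -0.257 → V/F = 0.394
  V/F = 0.394: g = -0.0004, g' = -0.251 → V/F = 0.392
Converged at V/F = 0.392.
Compositions from xᵢ = zᵢ/(1+V/F(Kᵢ−1)), yᵢ = Kᵢxᵢ:
  methanol: x = 0.237, y = 0.436
  2-propanol: x = 0.394, y = 0.379
  toluene: x = 0.247, y = 0.143
  n-octane: x = 0.123, y = 0.042

V/F = 0.392, x_n-octane = 0.123, y_n-octane = 0.042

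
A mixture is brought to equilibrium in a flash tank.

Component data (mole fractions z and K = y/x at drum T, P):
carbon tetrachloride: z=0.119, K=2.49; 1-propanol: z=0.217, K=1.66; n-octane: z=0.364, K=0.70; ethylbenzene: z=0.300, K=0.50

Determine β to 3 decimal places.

Material balance + equilibrium reduce to Σ zᵢ(Kᵢ−1)/(1+β(Kᵢ−1)) = 0.
Check two-phase: ΣzᵢKᵢ = 1.061 > 1 and Σzᵢ/Kᵢ = 1.299 > 1, so g(0) = 0.061 > 0 and g(1) = -0.299 < 0.
Newton iteration, β⁰ = 0.5:
  β = 0.500: g = -0.1192, g' = -0.319 → β = 0.126
  β = 0.126: g = 0.0078, g' = -0.389 → β = 0.146
  β = 0.146: g = 0.0001, g' = -0.380 → β = 0.147
Converged at β = 0.147.

β = 0.147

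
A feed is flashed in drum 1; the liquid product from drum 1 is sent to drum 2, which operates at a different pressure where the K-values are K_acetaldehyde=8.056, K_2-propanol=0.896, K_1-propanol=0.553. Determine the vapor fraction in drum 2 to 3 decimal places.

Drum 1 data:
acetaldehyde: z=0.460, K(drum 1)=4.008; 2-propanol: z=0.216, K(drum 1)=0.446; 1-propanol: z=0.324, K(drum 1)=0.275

V/F (drum 2) = 0.425

Drum 1:
Material balance + equilibrium reduce to Σ zᵢ(Kᵢ−1)/(1+ψ₁(Kᵢ−1)) = 0.
Feasibility: ΣzᵢKᵢ = 2.029, Σzᵢ/Kᵢ = 1.777 — both > 1, two phases present.
Newton iteration, ψ₁⁰ = 0.44:
  ψ₁ = 0.440: g = 0.0923, g' = -1.254 → ψ₁ = 0.514
  ψ₁ = 0.514: g = 0.0022, g' = -1.204 → ψ₁ = 0.515
Converged at ψ₁ = 0.515.
Drum-1 compositions:
  acetaldehyde: x = 0.180, y = 0.723
  2-propanol: x = 0.302, y = 0.135
  1-propanol: x = 0.517, y = 0.142
Drum-2 feed = drum-1 liquid: z₂ = (0.1804, 0.3023, 0.5173).
Drum 2:
Let ψ₂ = V/F and solve Σ zᵢ(Kᵢ−1)/(1+ψ₂(Kᵢ−1)) = 0.
g(0) = ΣzᵢKᵢ − 1 = 1.010 and g(1) = 1 − Σzᵢ/Kᵢ = -0.295, so a root lies in (0, 1).
Newton–Raphson from ψ₂ = 0.5:
  ψ₂ = 0.500: g = -0.0499, g' = -0.613 → ψ₂ = 0.419
  ψ₂ = 0.419: g = 0.0046, g' = -0.734 → ψ₂ = 0.425
Converged at ψ₂ = 0.425.
  acetaldehyde: x = 0.045, y = 0.363
  2-propanol: x = 0.316, y = 0.283
  1-propanol: x = 0.639, y = 0.353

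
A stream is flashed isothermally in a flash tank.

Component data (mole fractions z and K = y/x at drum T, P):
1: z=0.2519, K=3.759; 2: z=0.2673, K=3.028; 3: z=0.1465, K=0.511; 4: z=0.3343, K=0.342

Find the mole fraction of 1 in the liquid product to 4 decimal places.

Let β = V/F and solve Σ zᵢ(Kᵢ−1)/(1+β(Kᵢ−1)) = 0.
Check two-phase: ΣzᵢKᵢ = 1.9455 > 1 and Σzᵢ/Kᵢ = 1.4195 > 1, so g(0) = 0.9455 > 0 and g(1) = -0.4195 < 0.
Newton–Raphson from β = 0.59:
  β = 0.5900: g = 0.05102, g' = -0.9615 → β = 0.6431
  β = 0.6431: g = -0.00004, g' = -0.9657 → β = 0.6430
Converged at β = 0.6430.
Compositions from xᵢ = zᵢ/(1+β(Kᵢ−1)), yᵢ = Kᵢxᵢ:
  1: x = 0.0908, y = 0.3413
  2: x = 0.1160, y = 0.3513
  3: x = 0.2137, y = 0.1092
  4: x = 0.5795, y = 0.1982

x_1 = 0.0908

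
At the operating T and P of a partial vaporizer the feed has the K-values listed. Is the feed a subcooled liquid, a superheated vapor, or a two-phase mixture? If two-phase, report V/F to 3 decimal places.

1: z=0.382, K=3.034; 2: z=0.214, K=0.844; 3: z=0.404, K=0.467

ΣzᵢKᵢ = 1.528; Σzᵢ/Kᵢ = 1.245.
Both exceed 1, so a two-phase solution exists.
Let ψ = V/F and solve Σ zᵢ(Kᵢ−1)/(1+ψ(Kᵢ−1)) = 0.
Newton–Raphson from ψ = 0.31:
  ψ = 0.310: g = 0.1835, g' = -0.765 → ψ = 0.550
  ψ = 0.550: g = 0.0256, g' = -0.588 → ψ = 0.593
  ψ = 0.593: g = 0.0003, g' = -0.576 → ψ = 0.594
Converged at ψ = 0.594.

two-phase, V/F = 0.594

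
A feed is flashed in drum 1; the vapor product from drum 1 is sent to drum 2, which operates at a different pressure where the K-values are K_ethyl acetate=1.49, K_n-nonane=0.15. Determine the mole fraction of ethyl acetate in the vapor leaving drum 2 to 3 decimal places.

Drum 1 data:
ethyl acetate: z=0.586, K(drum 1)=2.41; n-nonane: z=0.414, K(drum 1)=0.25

Drum 1:
Material balance + equilibrium reduce to Σ zᵢ(Kᵢ−1)/(1+ψ₁(Kᵢ−1)) = 0.
g(0) = ΣzᵢKᵢ − 1 = 0.516 and g(1) = 1 − Σzᵢ/Kᵢ = -0.899, so a root lies in (0, 1).
Newton–Raphson from ψ₁ = 0.5:
  ψ₁ = 0.500: g = -0.0122, g' = -0.997 → ψ₁ = 0.488
Converged at ψ₁ = 0.488.
Drum-1 compositions:
  ethyl acetate: x = 0.347, y = 0.837
  n-nonane: x = 0.653, y = 0.163
Drum-2 feed = drum-1 vapor: z₂ = (0.8368, 0.1632).
Drum 2:
Rachford–Rice: g(ψ₂) = Σ zᵢ(Kᵢ−1)/(1+ψ₂(Kᵢ−1)) = 0.
g(0) = ΣzᵢKᵢ − 1 = 0.271 and g(1) = 1 − Σzᵢ/Kᵢ = -0.650, so a root lies in (0, 1).
Iterate (Newton) starting at ψ₂ = 0.5:
  ψ₂ = 0.500: g = 0.0881, g' = -0.486 → ψ₂ = 0.681
  ψ₂ = 0.681: g = -0.0221, g' = -0.778 → ψ₂ = 0.653
  ψ₂ = 0.653: g = -0.0010, g' = -0.710 → ψ₂ = 0.651
Converged at ψ₂ = 0.651.
  ethyl acetate: x = 0.634, y = 0.945
  n-nonane: x = 0.366, y = 0.055

y_ethyl acetate (drum 2) = 0.945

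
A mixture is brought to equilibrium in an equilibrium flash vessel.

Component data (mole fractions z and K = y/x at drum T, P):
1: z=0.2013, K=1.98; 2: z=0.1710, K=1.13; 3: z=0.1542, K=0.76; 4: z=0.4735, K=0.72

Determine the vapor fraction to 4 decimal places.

ψ = 0.2393

Iterate (Newton) starting at ψ = 0.53:
  ψ = 0.5300: g = -0.04745, g' = -0.1491 → ψ = 0.2118
  ψ = 0.2118: g = 0.00507, g' = -0.1871 → ψ = 0.2389
  ψ = 0.2389: g = 0.00007, g' = -0.1823 → ψ = 0.2393
Converged at ψ = 0.2393.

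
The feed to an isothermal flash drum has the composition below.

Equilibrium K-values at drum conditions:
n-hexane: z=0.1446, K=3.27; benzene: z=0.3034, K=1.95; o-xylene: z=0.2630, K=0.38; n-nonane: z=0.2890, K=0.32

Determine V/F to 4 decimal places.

V/F = 0.2655

Rachford–Rice: g(V/F) = Σ zᵢ(Kᵢ−1)/(1+V/F(Kᵢ−1)) = 0.
g(0) = ΣzᵢKᵢ − 1 = 0.2569 and g(1) = 1 − Σzᵢ/Kᵢ = -0.7950, so a root lies in (0, 1).
Iterate (Newton) starting at V/F = 0.38:
  V/F = 0.3800: g = -0.09031, g' = -0.7786 → V/F = 0.2640
  V/F = 0.2640: g = 0.00118, g' = -0.8094 → V/F = 0.2655
Converged at V/F = 0.2655.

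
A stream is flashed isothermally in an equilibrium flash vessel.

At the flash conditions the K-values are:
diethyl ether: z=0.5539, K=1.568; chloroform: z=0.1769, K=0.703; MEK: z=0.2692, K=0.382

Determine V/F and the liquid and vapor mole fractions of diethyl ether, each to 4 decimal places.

V/F = 0.3226, x_diethyl ether = 0.4681, y_diethyl ether = 0.7340

Material balance + equilibrium reduce to Σ zᵢ(Kᵢ−1)/(1+V/F(Kᵢ−1)) = 0.
Feasibility: ΣzᵢKᵢ = 1.0957, Σzᵢ/Kᵢ = 1.3096 — both > 1, two phases present.
Newton–Raphson from V/F = 0.61:
  V/F = 0.6100: g = -0.09754, g' = -0.3867 → V/F = 0.3578
  V/F = 0.3578: g = -0.01090, g' = -0.3124 → V/F = 0.3229
  V/F = 0.3229: g = -0.00009, g' = -0.3072 → V/F = 0.3226
Converged at V/F = 0.3226.
Compositions from xᵢ = zᵢ/(1+V/F(Kᵢ−1)), yᵢ = Kᵢxᵢ:
  diethyl ether: x = 0.4681, y = 0.7340
  chloroform: x = 0.1956, y = 0.1375
  MEK: x = 0.3362, y = 0.1284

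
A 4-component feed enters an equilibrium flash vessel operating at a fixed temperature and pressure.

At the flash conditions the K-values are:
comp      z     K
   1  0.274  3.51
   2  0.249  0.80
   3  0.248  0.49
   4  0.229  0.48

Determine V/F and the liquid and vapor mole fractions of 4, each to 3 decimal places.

Rachford–Rice: g(V/F) = Σ zᵢ(Kᵢ−1)/(1+V/F(Kᵢ−1)) = 0.
g(0) = ΣzᵢKᵢ − 1 = 0.392 and g(1) = 1 − Σzᵢ/Kᵢ = -0.373, so a root lies in (0, 1).
Newton iteration, V/F⁰ = 0.33:
  V/F = 0.330: g = 0.0270, g' = -0.711 → V/F = 0.368
  V/F = 0.368: g = 0.0008, g' = -0.671 → V/F = 0.369
Converged at V/F = 0.369.
Compositions from xᵢ = zᵢ/(1+V/F(Kᵢ−1)), yᵢ = Kᵢxᵢ:
  1: x = 0.142, y = 0.499
  2: x = 0.269, y = 0.215
  3: x = 0.306, y = 0.150
  4: x = 0.283, y = 0.136

V/F = 0.369, x_4 = 0.283, y_4 = 0.136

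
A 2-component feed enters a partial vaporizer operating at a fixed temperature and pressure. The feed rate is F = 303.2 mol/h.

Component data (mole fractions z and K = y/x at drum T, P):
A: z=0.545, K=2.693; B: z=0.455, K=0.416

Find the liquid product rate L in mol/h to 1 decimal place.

L = 101.7 mol/h

Material balance + equilibrium reduce to Σ zᵢ(Kᵢ−1)/(1+β(Kᵢ−1)) = 0.
Feasibility: ΣzᵢKᵢ = 1.657, Σzᵢ/Kᵢ = 1.296 — both > 1, two phases present.
Newton–Raphson from β = 0.6:
  β = 0.600: g = 0.0487, g' = -0.752 → β = 0.665
  β = 0.665: g = -0.0002, g' = -0.760 → β = 0.664
Converged at β = 0.664.
Then V = β·F = 0.6645·303.2 = 201.5 mol/h and L = F − V = 101.7 mol/h.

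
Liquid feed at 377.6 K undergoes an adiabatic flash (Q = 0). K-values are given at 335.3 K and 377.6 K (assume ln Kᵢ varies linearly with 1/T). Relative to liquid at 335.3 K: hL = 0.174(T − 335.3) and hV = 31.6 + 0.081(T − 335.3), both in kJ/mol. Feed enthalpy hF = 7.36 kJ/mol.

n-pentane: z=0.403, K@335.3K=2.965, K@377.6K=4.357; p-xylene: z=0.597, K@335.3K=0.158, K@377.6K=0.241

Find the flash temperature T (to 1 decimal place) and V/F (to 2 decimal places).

Adiabatic flash: solve Rachford–Rice at each trial T, then check hF = ψ·hV(T) + (1−ψ)·hL(T).
  T = 335.3 K: K = (2.965, 0.158), RR gives ψ = 0.175, H_out = 5.524 kJ/mol
  T = 377.6 K: K = (4.357, 0.241), RR gives ψ = 0.353, H_out = 17.130 kJ/mol
  T = 356.5 K: K = (3.637, 0.198), RR gives ψ = 0.276, H_out = 11.864 kJ/mol
  T = 345.9 K: K = (3.294, 0.177), RR gives ψ = 0.230, H_out = 8.875 kJ/mol
  T = 340.6 K: K = (3.128, 0.168), RR gives ψ = 0.204, H_out = 7.254 kJ/mol
  T = 343.2 K: K = (3.209, 0.172), RR gives ψ = 0.217, H_out = 8.062 kJ/mol
  T = 341.9 K: K = (3.168, 0.170), RR gives ψ = 0.210, H_out = 7.661 kJ/mol
Linear interpolation between T = 340.6 (H_out = 7.254) and T = 341.9 (H_out = 7.661) on hF = 7.36 gives T ≈ 340.9 K, at which ψ = 0.21.

T = 340.9 K, V/F = 0.21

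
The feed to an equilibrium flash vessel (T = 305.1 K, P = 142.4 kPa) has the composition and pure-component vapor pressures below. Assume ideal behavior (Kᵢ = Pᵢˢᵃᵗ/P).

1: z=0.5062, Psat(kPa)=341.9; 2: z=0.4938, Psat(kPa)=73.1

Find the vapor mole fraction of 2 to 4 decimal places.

y_2 = 0.3810

Raoult's law: Kᵢ = Pᵢˢᵃᵗ/P = Pᵢˢᵃᵗ/142.4.
  K_1 = 341.9/142.4 = 2.400983, K_2 = 73.1/142.4 = 0.513343
Material balance + equilibrium reduce to Σ zᵢ(Kᵢ−1)/(1+ψ(Kᵢ−1)) = 0.
Feasibility: ΣzᵢKᵢ = 1.4689, Σzᵢ/Kᵢ = 1.1728 — both > 1, two phases present.
Binary case is linear: z₁(K₁−1)(1+ψ(K₂−1)) + z₂(K₂−1)(1+ψ(K₁−1)) = 0
⇒ ψ = [z₁(K₁−1)+z₂(K₂−1)] / [−(K₁−1)(K₂−1)] = 0.46887/0.68180 = 0.6877
Compositions from xᵢ = zᵢ/(1+ψ(Kᵢ−1)), yᵢ = Kᵢxᵢ:
  1: x = 0.2578, y = 0.6190
  2: x = 0.7422, y = 0.3810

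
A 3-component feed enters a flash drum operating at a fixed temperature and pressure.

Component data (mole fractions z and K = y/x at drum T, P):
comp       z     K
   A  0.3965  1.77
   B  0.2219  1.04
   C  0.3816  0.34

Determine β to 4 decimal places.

Rachford–Rice: g(β) = Σ zᵢ(Kᵢ−1)/(1+β(Kᵢ−1)) = 0.
Feasibility: ΣzᵢKᵢ = 1.0623, Σzᵢ/Kᵢ = 1.5597 — both > 1, two phases present.
Newton–Raphson from β = 0.55:
  β = 0.5500: g = -0.17222, g' = -0.5260 → β = 0.2226
  β = 0.2226: g = -0.02580, g' = -0.4001 → β = 0.1581
  β = 0.1581: g = -0.00021, g' = -0.3944 → β = 0.1576
Converged at β = 0.1576.

β = 0.1576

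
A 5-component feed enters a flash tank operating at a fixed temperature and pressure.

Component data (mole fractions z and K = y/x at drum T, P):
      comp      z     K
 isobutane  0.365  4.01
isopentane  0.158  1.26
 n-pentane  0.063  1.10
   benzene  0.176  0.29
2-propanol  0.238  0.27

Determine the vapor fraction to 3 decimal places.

Newton–Raphson from ψ = 0.5:
  ψ = 0.500: g = 0.0136, g' = -1.064 → ψ = 0.513
Converged at ψ = 0.513.

ψ = 0.513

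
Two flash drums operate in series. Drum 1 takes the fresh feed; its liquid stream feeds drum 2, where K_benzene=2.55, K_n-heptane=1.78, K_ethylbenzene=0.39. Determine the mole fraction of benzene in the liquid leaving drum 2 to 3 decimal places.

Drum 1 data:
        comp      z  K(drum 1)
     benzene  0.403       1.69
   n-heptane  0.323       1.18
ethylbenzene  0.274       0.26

x_benzene (drum 2) = 0.156

Drum 1:
Let ψ₁ = V/F and solve Σ zᵢ(Kᵢ−1)/(1+ψ₁(Kᵢ−1)) = 0.
Feasibility: ΣzᵢKᵢ = 1.133, Σzᵢ/Kᵢ = 1.566 — both > 1, two phases present.
Iterate (Newton) starting at ψ₁ = 0.5:
  ψ₁ = 0.500: g = -0.0618, g' = -0.493 → ψ₁ = 0.375
  ψ₁ = 0.375: g = -0.0051, g' = -0.418 → ψ₁ = 0.362
Converged at ψ₁ = 0.362.
Drum-1 compositions:
  benzene: x = 0.322, y = 0.545
  n-heptane: x = 0.303, y = 0.358
  ethylbenzene: x = 0.374, y = 0.097
Drum-2 feed = drum-1 liquid: z₂ = (0.3224, 0.3032, 0.3744).
Drum 2:
Newton iteration, ψ₂⁰ = 0.37:
  ψ₂ = 0.370: g = 0.2062, g' = -0.656 → ψ₂ = 0.684
  ψ₂ = 0.684: g = 0.0048, g' = -0.671 → ψ₂ = 0.691
Converged at ψ₂ = 0.691.
  benzene: x = 0.156, y = 0.397
  n-heptane: x = 0.197, y = 0.351
  ethylbenzene: x = 0.647, y = 0.252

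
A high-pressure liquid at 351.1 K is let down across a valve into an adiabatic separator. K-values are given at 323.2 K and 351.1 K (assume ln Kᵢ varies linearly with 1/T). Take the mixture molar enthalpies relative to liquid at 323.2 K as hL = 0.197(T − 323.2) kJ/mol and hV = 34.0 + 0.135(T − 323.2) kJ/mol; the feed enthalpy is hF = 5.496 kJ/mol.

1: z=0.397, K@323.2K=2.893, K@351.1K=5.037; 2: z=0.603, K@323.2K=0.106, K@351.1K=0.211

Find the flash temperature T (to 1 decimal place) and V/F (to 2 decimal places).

Adiabatic flash: solve Rachford–Rice at each trial T, then check hF = ψ·hV(T) + (1−ψ)·hL(T).
  T = 323.2 K: K = (2.893, 0.106), RR gives ψ = 0.126, H_out = 4.268 kJ/mol
  T = 351.1 K: K = (5.037, 0.211), RR gives ψ = 0.354, H_out = 16.914 kJ/mol
  T = 337.1 K: K = (3.858, 0.152), RR gives ψ = 0.257, H_out = 11.251 kJ/mol
  T = 330.1 K: K = (3.347, 0.127), RR gives ψ = 0.198, H_out = 8.003 kJ/mol
  T = 326.6 K: K = (3.111, 0.116), RR gives ψ = 0.163, H_out = 6.193 kJ/mol
  T = 324.9 K: K = (3.001, 0.111), RR gives ψ = 0.145, H_out = 5.253 kJ/mol
Linear interpolation between T = 324.9 (H_out = 5.253) and T = 326.6 (H_out = 6.193) on hF = 5.496 gives T ≈ 325.3 K, at which ψ = 0.15.

T = 325.3 K, V/F = 0.15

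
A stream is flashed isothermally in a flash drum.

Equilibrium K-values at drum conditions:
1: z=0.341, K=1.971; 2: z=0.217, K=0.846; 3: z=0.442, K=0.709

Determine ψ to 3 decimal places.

ψ = 0.690

Material balance + equilibrium reduce to Σ zᵢ(Kᵢ−1)/(1+ψ(Kᵢ−1)) = 0.
g(0) = ΣzᵢKᵢ − 1 = 0.169 and g(1) = 1 − Σzᵢ/Kᵢ = -0.053, so a root lies in (0, 1).
Newton iteration, ψ⁰ = 0.69:
  ψ = 0.690: g = -0.0001, g' = -0.180 → ψ = 0.690
Converged at ψ = 0.690.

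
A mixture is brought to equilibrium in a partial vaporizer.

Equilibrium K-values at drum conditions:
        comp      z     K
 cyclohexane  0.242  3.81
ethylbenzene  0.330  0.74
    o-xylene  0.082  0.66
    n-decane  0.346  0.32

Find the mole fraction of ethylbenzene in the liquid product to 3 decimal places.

x_ethylbenzene = 0.352

Rachford–Rice: g(ψ) = Σ zᵢ(Kᵢ−1)/(1+ψ(Kᵢ−1)) = 0.
g(0) = ΣzᵢKᵢ − 1 = 0.331 and g(1) = 1 − Σzᵢ/Kᵢ = -0.715, so a root lies in (0, 1).
Newton iteration, ψ⁰ = 0.51:
  ψ = 0.510: g = -0.2134, g' = -0.741 → ψ = 0.222
  ψ = 0.222: g = 0.0203, g' = -0.982 → ψ = 0.243
Converged at ψ = 0.243.
Compositions from xᵢ = zᵢ/(1+ψ(Kᵢ−1)), yᵢ = Kᵢxᵢ:
  cyclohexane: x = 0.144, y = 0.548
  ethylbenzene: x = 0.352, y = 0.261
  o-xylene: x = 0.089, y = 0.059
  n-decane: x = 0.415, y = 0.133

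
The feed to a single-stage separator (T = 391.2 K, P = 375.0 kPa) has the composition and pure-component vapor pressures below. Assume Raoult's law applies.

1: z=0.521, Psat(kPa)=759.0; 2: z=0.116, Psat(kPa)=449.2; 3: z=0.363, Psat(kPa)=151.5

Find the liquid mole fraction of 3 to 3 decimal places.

Raoult's law: Kᵢ = Pᵢˢᵃᵗ/P = Pᵢˢᵃᵗ/375.0.
  K_1 = 759.0/375.0 = 2.02400, K_2 = 449.2/375.0 = 1.19787, K_3 = 151.5/375.0 = 0.40400
Let ψ = V/F and solve Σ zᵢ(Kᵢ−1)/(1+ψ(Kᵢ−1)) = 0.
g(0) = ΣzᵢKᵢ − 1 = 0.340 and g(1) = 1 − Σzᵢ/Kᵢ = -0.253, so a root lies in (0, 1).
Newton iteration, ψ⁰ = 0.55:
  ψ = 0.550: g = 0.0401, g' = -0.513 → ψ = 0.628
  ψ = 0.628: g = -0.0008, g' = -0.535 → ψ = 0.627
Converged at ψ = 0.627.
Compositions from xᵢ = zᵢ/(1+ψ(Kᵢ−1)), yᵢ = Kᵢxᵢ:
  1: x = 0.317, y = 0.642
  2: x = 0.103, y = 0.124
  3: x = 0.579, y = 0.234

x_3 = 0.579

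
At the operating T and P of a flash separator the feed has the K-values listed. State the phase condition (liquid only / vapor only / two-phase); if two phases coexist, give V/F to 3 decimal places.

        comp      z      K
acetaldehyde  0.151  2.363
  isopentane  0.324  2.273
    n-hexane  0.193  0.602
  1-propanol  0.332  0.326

two-phase, V/F = 0.413

ΣzᵢKᵢ = 1.318; Σzᵢ/Kᵢ = 1.545.
Both exceed 1, so a two-phase solution exists.
Newton–Raphson from ψ = 0.59:
  ψ = 0.590: g = -0.1223, g' = -0.725 → ψ = 0.421
  ψ = 0.421: g = -0.0057, g' = -0.674 → ψ = 0.413
Converged at ψ = 0.413.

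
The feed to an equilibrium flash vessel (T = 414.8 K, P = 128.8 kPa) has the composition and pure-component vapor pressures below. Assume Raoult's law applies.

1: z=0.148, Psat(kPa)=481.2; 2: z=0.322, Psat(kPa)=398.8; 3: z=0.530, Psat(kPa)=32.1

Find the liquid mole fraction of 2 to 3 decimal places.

Raoult's law: Kᵢ = Pᵢˢᵃᵗ/P = Pᵢˢᵃᵗ/128.8.
  K_1 = 481.2/128.8 = 3.73602, K_2 = 398.8/128.8 = 3.09627, K_3 = 32.1/128.8 = 0.24922
Rachford–Rice: g(ψ) = Σ zᵢ(Kᵢ−1)/(1+ψ(Kᵢ−1)) = 0.
Feasibility: ΣzᵢKᵢ = 1.682, Σzᵢ/Kᵢ = 2.270 — both > 1, two phases present.
Iterate (Newton) starting at ψ = 0.35:
  ψ = 0.350: g = 0.0565, g' = -1.310 → ψ = 0.393
  ψ = 0.393: g = 0.0006, g' = -1.284 → ψ = 0.394
Converged at ψ = 0.394.
Compositions from xᵢ = zᵢ/(1+ψ(Kᵢ−1)), yᵢ = Kᵢxᵢ:
  1: x = 0.071, y = 0.266
  2: x = 0.176, y = 0.546
  3: x = 0.752, y = 0.187

x_2 = 0.176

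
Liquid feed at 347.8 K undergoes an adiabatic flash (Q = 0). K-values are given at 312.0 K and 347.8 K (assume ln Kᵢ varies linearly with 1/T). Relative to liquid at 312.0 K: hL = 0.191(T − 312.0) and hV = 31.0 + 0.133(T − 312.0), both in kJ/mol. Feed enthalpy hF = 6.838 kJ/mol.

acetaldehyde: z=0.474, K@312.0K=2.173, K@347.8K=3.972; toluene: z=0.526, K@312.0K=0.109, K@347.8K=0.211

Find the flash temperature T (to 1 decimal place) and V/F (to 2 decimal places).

Adiabatic flash: solve Rachford–Rice at each trial T, then check hF = ψ·hV(T) + (1−ψ)·hL(T).
  T = 312.0 K: K = (2.173, 0.109), RR gives ψ = 0.084, H_out = 2.590 kJ/mol
  T = 347.8 K: K = (3.972, 0.211), RR gives ψ = 0.424, H_out = 19.095 kJ/mol
  T = 329.9 K: K = (2.986, 0.154), RR gives ψ = 0.296, H_out = 12.280 kJ/mol
  T = 320.9 K: K = (2.556, 0.130), RR gives ψ = 0.207, H_out = 8.011 kJ/mol
  T = 316.4 K: K = (2.357, 0.119), RR gives ψ = 0.151, H_out = 5.472 kJ/mol
  T = 318.6 K: K = (2.453, 0.124), RR gives ψ = 0.180, H_out = 6.757 kJ/mol
Linear interpolation between T = 318.6 (H_out = 6.757) and T = 320.9 (H_out = 8.011) on hF = 6.838 gives T ≈ 318.7 K, at which ψ = 0.18.

T = 318.7 K, V/F = 0.18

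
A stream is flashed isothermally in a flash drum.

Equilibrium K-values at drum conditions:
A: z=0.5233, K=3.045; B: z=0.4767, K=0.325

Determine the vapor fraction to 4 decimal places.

ψ = 0.5422

Rachford–Rice: g(ψ) = Σ zᵢ(Kᵢ−1)/(1+ψ(Kᵢ−1)) = 0.
g(0) = ΣzᵢKᵢ − 1 = 0.7484 and g(1) = 1 − Σzᵢ/Kᵢ = -0.6386, so a root lies in (0, 1).
Newton iteration, ψ⁰ = 0.41:
  ψ = 0.4100: g = 0.13719, g' = -1.0627 → ψ = 0.5391
  ψ = 0.5391: g = 0.00315, g' = -1.0319 → ψ = 0.5422
Converged at ψ = 0.5422.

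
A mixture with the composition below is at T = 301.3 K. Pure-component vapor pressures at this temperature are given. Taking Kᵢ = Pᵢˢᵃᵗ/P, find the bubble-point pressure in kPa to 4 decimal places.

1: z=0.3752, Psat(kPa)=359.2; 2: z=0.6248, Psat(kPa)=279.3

At the bubble point ψ → 0, so ΣzᵢKᵢ = 1 with Kᵢ = Pᵢˢᵃᵗ/P ⇒ P = ΣzᵢPᵢˢᵃᵗ.
P = 0.3752·359.2 + 0.6248·279.3 = 309.2785 kPa

Pbub = 309.2785 kPa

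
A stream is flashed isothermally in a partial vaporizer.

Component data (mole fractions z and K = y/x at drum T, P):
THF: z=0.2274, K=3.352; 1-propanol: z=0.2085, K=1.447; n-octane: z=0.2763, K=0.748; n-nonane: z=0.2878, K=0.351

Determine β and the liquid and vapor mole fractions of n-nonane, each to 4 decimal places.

β = 0.4416, x_n-nonane = 0.4034, y_n-nonane = 0.1416

Material balance + equilibrium reduce to Σ zᵢ(Kᵢ−1)/(1+β(Kᵢ−1)) = 0.
Feasibility: ΣzᵢKᵢ = 1.3716, Σzᵢ/Kᵢ = 1.4013 — both > 1, two phases present.
Iterate (Newton) starting at β = 0.5:
  β = 0.5000: g = -0.03421, g' = -0.5821 → β = 0.4412
  β = 0.4412: g = 0.00024, g' = -0.5922 → β = 0.4416
Converged at β = 0.4416.
Compositions from xᵢ = zᵢ/(1+β(Kᵢ−1)), yᵢ = Kᵢxᵢ:
  THF: x = 0.1115, y = 0.3739
  1-propanol: x = 0.1741, y = 0.2520
  n-octane: x = 0.3109, y = 0.2326
  n-nonane: x = 0.4034, y = 0.1416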